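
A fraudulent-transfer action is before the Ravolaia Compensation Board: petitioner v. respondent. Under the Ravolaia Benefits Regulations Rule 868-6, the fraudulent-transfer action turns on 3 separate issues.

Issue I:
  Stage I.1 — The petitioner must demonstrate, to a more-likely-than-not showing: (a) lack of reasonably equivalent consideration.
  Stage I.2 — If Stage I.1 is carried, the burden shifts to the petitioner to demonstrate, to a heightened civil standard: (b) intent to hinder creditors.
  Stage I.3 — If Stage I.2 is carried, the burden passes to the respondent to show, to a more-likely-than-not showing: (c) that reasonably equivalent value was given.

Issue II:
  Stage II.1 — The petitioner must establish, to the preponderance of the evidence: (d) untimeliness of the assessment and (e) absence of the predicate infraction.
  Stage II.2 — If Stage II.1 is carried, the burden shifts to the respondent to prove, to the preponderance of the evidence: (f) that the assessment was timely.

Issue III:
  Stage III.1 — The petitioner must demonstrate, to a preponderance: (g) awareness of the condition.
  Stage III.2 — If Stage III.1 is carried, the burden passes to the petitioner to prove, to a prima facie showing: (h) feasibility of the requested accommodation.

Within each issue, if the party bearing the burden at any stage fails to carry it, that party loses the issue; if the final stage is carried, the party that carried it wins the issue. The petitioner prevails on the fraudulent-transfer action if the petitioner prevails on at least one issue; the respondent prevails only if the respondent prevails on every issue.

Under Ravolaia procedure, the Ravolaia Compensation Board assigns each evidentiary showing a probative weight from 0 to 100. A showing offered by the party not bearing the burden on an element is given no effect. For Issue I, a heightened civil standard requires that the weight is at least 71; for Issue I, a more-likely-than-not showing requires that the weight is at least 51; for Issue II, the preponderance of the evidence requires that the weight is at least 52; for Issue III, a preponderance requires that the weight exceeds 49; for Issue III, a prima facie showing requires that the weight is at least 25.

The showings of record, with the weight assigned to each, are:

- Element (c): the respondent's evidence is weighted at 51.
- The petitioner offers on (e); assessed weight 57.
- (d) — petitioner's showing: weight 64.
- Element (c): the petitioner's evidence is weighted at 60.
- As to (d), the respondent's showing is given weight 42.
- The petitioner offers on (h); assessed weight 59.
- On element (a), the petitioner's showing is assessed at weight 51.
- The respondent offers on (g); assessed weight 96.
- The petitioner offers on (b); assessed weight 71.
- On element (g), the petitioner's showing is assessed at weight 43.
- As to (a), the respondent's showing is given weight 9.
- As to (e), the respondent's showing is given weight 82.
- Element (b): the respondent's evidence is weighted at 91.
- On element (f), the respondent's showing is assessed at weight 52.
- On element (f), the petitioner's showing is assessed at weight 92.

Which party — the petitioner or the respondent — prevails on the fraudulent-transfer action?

— Issue I —
At Stage I.1 the petitioner must meet a more-likely-than-not showing (weight is at least 51): on (a) the weight is 51 (the respondent's 9 is given no effect), which does reach 51, so (a) meets the standard.
  All elements met. The petitioner retains the burden for Stage I.2.
At Stage I.2 the petitioner must meet a heightened civil standard (weight is at least 71): on (b) the weight is 71 (the respondent's 91 is given no effect), which does reach 71, so (b) meets the standard.
  All elements met. The burden passes to the respondent.
At Stage I.3 the respondent must meet a more-likely-than-not showing (weight is at least 51): on (c) the weight is 51 (the petitioner's 60 is given no effect), ≥ 51, so (c) meets the standard.
  All elements met at the final stage.
With every stage satisfied, the respondent prevails on this issue.
— Issue II —
At Stage II.1 the petitioner must meet the preponderance of the evidence (weight is at least 52): on (d) the weight is 64 (the respondent's 42 is given no effect), which does reach 52, so (d) meets the standard; on (e) the weight is 57 (the respondent's 82 is given no effect), ≥ 52, so (e) meets the standard.
  Stage II.1 is satisfied; the onus moves to the respondent.
At Stage II.2 the respondent must meet the preponderance of the evidence (weight is at least 52): on (f) the weight is 52 (the petitioner's 92 is given no effect), which does reach 52, so (f) meets the standard.
  All elements met at the final stage.
All stages carried — the respondent prevails on this issue.
— Issue III —
Stage III.1 — burden on petitioner; standard: a preponderance (weight exceeds 49).
    (g): 43 (respondent's 96 disregarded) ≤ 49 [not met]
  Not every element is met, so the petitioner fails to carry Stage III.1.
The respondent prevails on this issue.
Per-issue: Issue I → respondent; Issue II → respondent; Issue III → respondent. The petitioner must prevail on at least one issue; overall, the respondent prevails.

respondent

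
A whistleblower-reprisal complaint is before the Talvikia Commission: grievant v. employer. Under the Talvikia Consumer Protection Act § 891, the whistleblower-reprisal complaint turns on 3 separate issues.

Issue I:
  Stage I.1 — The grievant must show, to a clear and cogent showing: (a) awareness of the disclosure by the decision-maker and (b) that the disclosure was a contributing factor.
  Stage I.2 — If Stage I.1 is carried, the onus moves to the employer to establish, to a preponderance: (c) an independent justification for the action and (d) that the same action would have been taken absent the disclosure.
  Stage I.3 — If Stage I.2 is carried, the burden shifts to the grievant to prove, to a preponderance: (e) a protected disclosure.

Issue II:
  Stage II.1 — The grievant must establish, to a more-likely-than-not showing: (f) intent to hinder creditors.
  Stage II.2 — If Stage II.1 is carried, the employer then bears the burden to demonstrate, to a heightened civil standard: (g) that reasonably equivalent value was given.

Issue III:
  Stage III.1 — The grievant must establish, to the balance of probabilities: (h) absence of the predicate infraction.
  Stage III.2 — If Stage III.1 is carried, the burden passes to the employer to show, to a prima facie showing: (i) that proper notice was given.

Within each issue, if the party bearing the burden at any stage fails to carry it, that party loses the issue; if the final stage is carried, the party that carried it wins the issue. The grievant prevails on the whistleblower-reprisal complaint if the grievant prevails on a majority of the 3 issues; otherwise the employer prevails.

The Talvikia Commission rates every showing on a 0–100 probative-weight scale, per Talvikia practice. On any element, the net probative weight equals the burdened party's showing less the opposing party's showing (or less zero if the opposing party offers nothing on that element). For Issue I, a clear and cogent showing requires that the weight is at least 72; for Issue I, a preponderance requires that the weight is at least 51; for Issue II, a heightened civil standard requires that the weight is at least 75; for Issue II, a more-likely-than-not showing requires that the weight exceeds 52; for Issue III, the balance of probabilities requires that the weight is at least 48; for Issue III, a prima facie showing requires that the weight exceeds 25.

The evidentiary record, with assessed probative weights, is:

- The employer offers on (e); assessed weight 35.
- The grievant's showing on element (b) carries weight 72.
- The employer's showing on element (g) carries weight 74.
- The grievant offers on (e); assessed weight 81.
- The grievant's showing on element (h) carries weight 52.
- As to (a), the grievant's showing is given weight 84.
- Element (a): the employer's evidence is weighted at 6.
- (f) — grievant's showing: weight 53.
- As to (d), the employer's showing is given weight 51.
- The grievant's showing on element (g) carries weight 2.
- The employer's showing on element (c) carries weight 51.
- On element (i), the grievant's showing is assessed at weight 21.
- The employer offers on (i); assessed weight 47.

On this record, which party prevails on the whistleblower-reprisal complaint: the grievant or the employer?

— Issue I —
At Stage I.1 the grievant must meet a clear and cogent showing (weight is at least 72): on (a) the weight is 84 less the opposing 6 gives net 78, ≥ 72, so (a) meets the standard; on (b) the weight is 72, which does reach 72, so (b) meets the standard.
  Stage I.1 carried; the burden shifts to the employer.
At Stage I.2 the employer must meet a preponderance (weight is at least 51): on (c) the weight is 51, which does reach 51, so (c) meets the standard; on (d) the weight is 51, which does reach 51, so (d) meets the standard.
  All elements met. The burden passes to the grievant.
At Stage I.3 the grievant must meet a preponderance (weight is at least 51): on (e) the weight is 81 less the opposing 35 gives net 46, which does not reach 51, so (e) does not meet the standard.
  Not every element is met, so the grievant fails to carry Stage I.3.
The employer prevails on this issue.
— Issue II —
Stage II.1 — burden on grievant; standard: a more-likely-than-not showing (weight exceeds 52).
    (f): 53 > 52 [met]
  All elements met. The burden passes to the employer.
Stage II.2 — burden on employer; standard: a heightened civil standard (weight is at least 75).
    (g): 74 − 2 = 72 < 75 [not met]
  Stage II.2 not carried; the employer fails its burden.
The analysis ends at Stage II.2; the grievant prevails on this issue.
— Issue III —
Stage III.1 (grievant, the balance of probabilities, weight is at least 48): (h) 52 ≥ 48 — meets.
  Stage III.1 carried; the burden shifts to the employer.
Stage III.2 (employer, a prima facie showing, weight exceeds 25): (i) net 47−21=26 > 25 — meets.
  All elements met at the final stage.
Every stage carried; the employer prevails on this issue.
Per-issue: Issue I → employer; Issue II → grievant; Issue III → employer. The grievant must prevail on a majority of issues; overall, the employer prevails.

employer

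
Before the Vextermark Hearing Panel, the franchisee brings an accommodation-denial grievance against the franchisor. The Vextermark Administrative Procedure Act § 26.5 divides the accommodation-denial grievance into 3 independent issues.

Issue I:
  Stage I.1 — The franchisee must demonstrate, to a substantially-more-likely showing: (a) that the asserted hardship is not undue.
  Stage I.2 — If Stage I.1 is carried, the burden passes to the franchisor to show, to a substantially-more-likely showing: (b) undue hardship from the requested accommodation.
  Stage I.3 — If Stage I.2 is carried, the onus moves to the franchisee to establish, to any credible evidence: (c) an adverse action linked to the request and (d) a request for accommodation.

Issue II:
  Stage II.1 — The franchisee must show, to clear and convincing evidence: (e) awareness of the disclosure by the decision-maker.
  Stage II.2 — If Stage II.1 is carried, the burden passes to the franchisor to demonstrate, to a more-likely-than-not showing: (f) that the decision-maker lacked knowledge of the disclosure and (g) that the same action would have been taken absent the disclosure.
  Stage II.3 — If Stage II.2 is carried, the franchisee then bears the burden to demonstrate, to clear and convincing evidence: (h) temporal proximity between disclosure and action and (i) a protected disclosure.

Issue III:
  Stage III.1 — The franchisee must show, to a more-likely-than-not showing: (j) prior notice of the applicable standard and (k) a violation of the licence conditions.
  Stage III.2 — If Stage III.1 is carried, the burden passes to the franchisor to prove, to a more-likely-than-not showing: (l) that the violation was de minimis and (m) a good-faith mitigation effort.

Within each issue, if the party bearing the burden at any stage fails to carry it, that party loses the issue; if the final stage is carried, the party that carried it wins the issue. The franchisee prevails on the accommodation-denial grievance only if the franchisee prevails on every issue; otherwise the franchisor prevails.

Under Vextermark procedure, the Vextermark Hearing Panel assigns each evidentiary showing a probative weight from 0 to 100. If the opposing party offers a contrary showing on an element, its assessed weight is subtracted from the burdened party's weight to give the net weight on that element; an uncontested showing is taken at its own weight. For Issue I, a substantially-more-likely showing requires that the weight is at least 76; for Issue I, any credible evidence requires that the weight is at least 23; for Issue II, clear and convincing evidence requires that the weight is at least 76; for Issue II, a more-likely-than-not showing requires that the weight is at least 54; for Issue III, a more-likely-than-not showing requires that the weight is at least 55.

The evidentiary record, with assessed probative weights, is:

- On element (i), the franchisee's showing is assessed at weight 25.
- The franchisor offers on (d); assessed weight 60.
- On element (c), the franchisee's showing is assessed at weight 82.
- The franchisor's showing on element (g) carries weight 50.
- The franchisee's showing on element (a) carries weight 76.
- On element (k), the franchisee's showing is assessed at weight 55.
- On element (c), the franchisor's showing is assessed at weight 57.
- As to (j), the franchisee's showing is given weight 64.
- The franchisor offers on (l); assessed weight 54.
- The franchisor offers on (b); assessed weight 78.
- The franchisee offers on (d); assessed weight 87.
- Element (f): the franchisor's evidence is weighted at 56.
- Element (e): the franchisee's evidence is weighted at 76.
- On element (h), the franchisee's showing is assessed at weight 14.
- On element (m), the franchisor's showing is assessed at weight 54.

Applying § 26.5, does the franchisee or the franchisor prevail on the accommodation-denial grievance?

— Issue I —
Stage I.1 (franchisee, a substantially-more-likely showing, weight is at least 76): (a) 76 ≥ 76 — meets.
  All elements met. The burden passes to the franchisor.
Stage I.2 (franchisor, a substantially-more-likely showing, weight is at least 76): (b) 78 ≥ 76 — meets.
  The franchisor carries Stage I.2; the franchisee now bears the burden.
Stage I.3 (franchisee, any credible evidence, weight is at least 23): (c) net 82−57=25 ≥ 23 — meets; (d) net 87−60=27 ≥ 23 — meets.
  Stage I.3 carried; the final stage is satisfied.
Every stage carried; the franchisee prevails on this issue.
— Issue II —
Stage II.1 — burden on franchisee; standard: clear and convincing evidence (weight is at least 76).
    (e): 76 ≥ 76 [met]
  Stage II.1 is satisfied; the onus moves to the franchisor.
Stage II.2 — burden on franchisor; standard: a more-likely-than-not showing (weight is at least 54).
    (f): 56 ≥ 54 [met]
    (g): 50 < 54 [not met]
  Stage II.2 not carried; the franchisor fails its burden.
The analysis ends at Stage II.2; the franchisee prevails on this issue.
— Issue III —
Stage III.1 (franchisee, a more-likely-than-not showing, weight is at least 55): (j) 64 ≥ 55 — meets; (k) 55 ≥ 55 — meets.
  Stage III.1 carried; the burden shifts to the franchisor.
Stage III.2 (franchisor, a more-likely-than-not showing, weight is at least 55): (l) 54 < 55 — fails; (m) 54 < 55 — fails.
  Stage III.2 not carried; the franchisor fails its burden.
So the franchisee prevails on this issue.
Per-issue: Issue I → franchisee; Issue II → franchisee; Issue III → franchisee. The franchisee must prevail on every issue; overall, the franchisee prevails.

franchisee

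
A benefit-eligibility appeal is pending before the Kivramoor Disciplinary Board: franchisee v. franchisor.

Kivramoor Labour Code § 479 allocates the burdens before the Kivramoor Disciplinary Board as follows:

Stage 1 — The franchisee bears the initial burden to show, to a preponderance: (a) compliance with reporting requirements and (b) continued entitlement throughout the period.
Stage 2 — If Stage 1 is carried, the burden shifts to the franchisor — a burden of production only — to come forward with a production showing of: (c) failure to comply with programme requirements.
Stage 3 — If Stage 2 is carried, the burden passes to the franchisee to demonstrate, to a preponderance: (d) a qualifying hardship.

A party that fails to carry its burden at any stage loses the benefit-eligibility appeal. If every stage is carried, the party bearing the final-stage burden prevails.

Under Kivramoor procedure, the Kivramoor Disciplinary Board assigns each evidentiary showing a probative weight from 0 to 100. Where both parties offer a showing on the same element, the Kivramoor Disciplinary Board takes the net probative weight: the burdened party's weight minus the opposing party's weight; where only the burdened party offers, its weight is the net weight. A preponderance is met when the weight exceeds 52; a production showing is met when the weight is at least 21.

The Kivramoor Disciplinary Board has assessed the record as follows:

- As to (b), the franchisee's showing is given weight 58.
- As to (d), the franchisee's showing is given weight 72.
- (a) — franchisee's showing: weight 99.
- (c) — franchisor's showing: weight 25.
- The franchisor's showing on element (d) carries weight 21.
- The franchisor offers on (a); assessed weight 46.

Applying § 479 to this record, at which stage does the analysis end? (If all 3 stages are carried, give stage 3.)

Stage 1 (franchisee, a preponderance, weight exceeds 52): (a) net 99−46=53 > 52 — meets; (b) 58 > 52 — meets.
  The franchisee carries Stage 1; the franchisor now bears the burden.
Stage 2 (franchisor, a production showing, weight is at least 21): (c) 25 ≥ 21 — meets.
  The franchisor carries Stage 2; the franchisee now bears the burden.
Stage 3 (franchisee, a preponderance, weight exceeds 52): (d) net 72−21=51 ≤ 52 — fails.
  Not every element is met, so the franchisee fails to carry Stage 3.
So the franchisor prevails.

stage 3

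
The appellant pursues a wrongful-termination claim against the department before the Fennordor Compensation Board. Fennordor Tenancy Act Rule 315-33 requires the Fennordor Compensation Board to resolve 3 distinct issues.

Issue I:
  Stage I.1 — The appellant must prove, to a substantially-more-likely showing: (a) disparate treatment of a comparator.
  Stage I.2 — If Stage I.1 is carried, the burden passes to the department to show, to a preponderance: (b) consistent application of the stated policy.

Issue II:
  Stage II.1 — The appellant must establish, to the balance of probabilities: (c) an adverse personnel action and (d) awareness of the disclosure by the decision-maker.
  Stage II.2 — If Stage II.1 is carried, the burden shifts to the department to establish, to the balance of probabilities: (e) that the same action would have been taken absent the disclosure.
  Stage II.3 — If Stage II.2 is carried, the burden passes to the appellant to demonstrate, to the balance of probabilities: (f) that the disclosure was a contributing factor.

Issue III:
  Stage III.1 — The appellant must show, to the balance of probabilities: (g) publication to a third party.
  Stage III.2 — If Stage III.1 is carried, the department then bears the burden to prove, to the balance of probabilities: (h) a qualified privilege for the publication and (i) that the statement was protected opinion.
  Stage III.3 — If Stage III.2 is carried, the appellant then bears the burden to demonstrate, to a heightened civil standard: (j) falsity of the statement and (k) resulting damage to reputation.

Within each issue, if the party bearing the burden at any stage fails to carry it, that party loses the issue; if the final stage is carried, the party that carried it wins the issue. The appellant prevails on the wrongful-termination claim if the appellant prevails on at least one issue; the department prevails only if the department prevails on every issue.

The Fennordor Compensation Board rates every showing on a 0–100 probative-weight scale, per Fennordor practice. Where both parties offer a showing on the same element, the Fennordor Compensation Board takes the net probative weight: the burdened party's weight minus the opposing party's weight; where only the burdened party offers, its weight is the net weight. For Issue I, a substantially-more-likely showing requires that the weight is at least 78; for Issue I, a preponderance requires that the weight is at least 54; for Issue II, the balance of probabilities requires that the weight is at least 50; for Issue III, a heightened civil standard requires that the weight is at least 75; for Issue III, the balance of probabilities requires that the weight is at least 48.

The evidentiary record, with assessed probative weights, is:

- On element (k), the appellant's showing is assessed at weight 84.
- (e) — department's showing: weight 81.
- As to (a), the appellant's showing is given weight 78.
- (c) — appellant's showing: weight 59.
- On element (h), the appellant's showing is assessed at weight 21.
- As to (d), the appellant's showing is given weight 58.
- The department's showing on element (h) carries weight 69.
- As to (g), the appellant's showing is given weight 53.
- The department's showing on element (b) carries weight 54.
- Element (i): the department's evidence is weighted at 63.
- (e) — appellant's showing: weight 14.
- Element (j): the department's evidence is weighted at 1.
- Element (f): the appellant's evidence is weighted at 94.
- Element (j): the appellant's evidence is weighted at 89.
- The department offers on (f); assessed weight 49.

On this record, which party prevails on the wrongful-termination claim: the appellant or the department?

appellant

— Issue I —
At Stage I.1 the appellant must meet a substantially-more-likely showing (weight is at least 78): on (a) the weight is 78, which does reach 78, so (a) meets the standard.
  All elements met. The burden passes to the department.
At Stage I.2 the department must meet a preponderance (weight is at least 54): on (b) the weight is 54, which does reach 54, so (b) meets the standard.
  Stage I.2 carried; the final stage is satisfied.
With every stage satisfied, the department prevails on this issue.
— Issue II —
Stage II.1 (appellant, the balance of probabilities, weight is at least 50): (c) 59 ≥ 50 — meets; (d) 58 ≥ 50 — meets.
  Stage II.1 carried; the burden shifts to the department.
Stage II.2 (department, the balance of probabilities, weight is at least 50): (e) net 81−14=67 ≥ 50 — meets.
  Stage II.2 is satisfied; the onus moves to the appellant.
Stage II.3 (appellant, the balance of probabilities, weight is at least 50): (f) net 94−49=45 < 50 — fails.
  Not every element is met, so the appellant fails to carry Stage II.3.
The analysis ends at Stage II.3; the department prevails on this issue.
— Issue III —
Stage III.1 — burden on appellant; standard: the balance of probabilities (weight is at least 48).
    (g): 53 ≥ 48 [met]
  All elements met. The burden passes to the department.
Stage III.2 — burden on department; standard: the balance of probabilities (weight is at least 48).
    (h): 69 − 21 = 48 ≥ 48 [met]
    (i): 63 ≥ 48 [met]
  All elements met. The burden passes to the appellant.
Stage III.3 — burden on appellant; standard: a heightened civil standard (weight is at least 75).
    (j): 89 − 1 = 88 ≥ 75 [met]
    (k): 84 ≥ 75 [met]
  The appellant carries the last stage.
With every stage satisfied, the appellant prevails on this issue.
Per-issue: Issue I → department; Issue II → department; Issue III → appellant. The appellant must prevail on at least one issue; overall, the appellant prevails.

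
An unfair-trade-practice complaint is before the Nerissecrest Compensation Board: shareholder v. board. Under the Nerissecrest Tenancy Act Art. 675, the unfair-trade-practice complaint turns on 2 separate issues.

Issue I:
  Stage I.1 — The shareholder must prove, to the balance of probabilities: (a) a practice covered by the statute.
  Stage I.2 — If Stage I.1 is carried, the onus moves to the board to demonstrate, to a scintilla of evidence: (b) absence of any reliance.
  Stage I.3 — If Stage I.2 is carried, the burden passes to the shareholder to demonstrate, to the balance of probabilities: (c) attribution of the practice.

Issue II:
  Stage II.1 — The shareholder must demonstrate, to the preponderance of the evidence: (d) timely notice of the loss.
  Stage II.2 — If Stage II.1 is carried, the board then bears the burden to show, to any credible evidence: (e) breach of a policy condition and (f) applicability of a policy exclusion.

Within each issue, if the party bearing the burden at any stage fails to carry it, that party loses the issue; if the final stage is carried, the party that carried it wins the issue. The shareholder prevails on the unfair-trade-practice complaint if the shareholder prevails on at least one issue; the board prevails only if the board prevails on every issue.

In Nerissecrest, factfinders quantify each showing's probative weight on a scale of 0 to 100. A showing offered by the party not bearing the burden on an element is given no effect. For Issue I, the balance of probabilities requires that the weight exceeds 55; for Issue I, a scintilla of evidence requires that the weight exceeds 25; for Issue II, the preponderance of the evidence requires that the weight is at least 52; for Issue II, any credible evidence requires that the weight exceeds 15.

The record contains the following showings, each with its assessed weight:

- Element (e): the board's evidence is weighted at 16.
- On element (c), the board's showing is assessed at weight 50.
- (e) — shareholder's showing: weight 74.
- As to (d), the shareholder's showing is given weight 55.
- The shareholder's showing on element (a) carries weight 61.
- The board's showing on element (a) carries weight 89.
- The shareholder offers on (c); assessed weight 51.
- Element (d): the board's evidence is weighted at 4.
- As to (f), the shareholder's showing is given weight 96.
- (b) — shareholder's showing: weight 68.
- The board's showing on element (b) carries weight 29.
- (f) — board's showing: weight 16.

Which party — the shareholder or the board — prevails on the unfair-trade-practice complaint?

— Issue I —
Stage I.1 — burden on shareholder; standard: the balance of probabilities (weight exceeds 55).
    (a): 61 (board's 89 disregarded) > 55 [met]
  Stage I.1 carried; the burden shifts to the board.
Stage I.2 — burden on board; standard: a scintilla of evidence (weight exceeds 25).
    (b): 29 (shareholder's 68 disregarded) > 25 [met]
  All elements met. The burden passes to the shareholder.
Stage I.3 — burden on shareholder; standard: the balance of probabilities (weight exceeds 55).
    (c): 51 (board's 50 disregarded) ≤ 55 [not met]
  The shareholder does not carry Stage I.3.
The board prevails on this issue.
— Issue II —
Stage II.1 — burden on shareholder; standard: the preponderance of the evidence (weight is at least 52).
    (d): 55 (board's 4 disregarded) ≥ 52 [met]
  All elements met. The burden passes to the board.
Stage II.2 — burden on board; standard: any credible evidence (weight exceeds 15).
    (e): 16 (shareholder's 74 disregarded) > 15 [met]
    (f): 16 (shareholder's 96 disregarded) > 15 [met]
  All elements met at the final stage.
With every stage satisfied, the board prevails on this issue.
Per-issue: Issue I → board; Issue II → board. The shareholder must prevail on at least one issue; overall, the board prevails.

board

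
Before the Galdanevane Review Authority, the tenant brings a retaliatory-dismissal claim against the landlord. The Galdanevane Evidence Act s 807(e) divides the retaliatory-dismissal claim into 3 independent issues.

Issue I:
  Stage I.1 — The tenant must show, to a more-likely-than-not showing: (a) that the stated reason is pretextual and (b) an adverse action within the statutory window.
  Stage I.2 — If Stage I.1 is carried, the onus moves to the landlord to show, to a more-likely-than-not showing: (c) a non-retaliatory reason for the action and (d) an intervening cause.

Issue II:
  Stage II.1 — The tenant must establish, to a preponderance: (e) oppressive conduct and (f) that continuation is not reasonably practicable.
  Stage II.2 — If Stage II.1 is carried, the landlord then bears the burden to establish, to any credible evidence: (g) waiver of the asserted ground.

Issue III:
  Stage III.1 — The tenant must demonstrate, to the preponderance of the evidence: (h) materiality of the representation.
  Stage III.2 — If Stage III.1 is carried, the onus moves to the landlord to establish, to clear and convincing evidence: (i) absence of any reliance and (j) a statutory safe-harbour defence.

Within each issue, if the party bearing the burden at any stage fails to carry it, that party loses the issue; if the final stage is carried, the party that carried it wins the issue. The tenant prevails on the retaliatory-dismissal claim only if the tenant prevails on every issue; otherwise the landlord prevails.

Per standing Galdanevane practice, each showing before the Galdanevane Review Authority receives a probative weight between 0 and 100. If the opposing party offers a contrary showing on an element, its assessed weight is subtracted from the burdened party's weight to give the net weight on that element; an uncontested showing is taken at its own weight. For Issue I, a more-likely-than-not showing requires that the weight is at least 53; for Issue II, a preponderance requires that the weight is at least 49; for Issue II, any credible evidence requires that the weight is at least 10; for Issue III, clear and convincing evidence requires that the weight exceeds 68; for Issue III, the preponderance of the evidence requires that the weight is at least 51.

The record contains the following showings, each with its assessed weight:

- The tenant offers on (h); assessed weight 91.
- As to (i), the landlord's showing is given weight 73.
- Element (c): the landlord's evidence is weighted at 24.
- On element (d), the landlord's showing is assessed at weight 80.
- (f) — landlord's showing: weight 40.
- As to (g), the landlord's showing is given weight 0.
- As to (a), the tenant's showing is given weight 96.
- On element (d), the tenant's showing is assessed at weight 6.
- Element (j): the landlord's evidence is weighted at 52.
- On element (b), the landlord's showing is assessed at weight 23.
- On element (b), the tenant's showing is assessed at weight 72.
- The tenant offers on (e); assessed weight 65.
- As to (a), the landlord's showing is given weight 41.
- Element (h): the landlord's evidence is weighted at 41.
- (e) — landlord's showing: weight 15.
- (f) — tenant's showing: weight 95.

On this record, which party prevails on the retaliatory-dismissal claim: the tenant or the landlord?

— Issue I —
Stage I.1 (tenant, a more-likely-than-not showing, weight is at least 53): (a) net 96−41=55 ≥ 53 — meets; (b) net 72−23=49 < 53 — fails.
  Stage I.1 not carried; the tenant fails its burden.
So the landlord prevails on this issue.
— Issue II —
At Stage II.1 the tenant must meet a preponderance (weight is at least 49): on (e) the weight is 65 less the opposing 15 gives net 50, ≥ 49, so (e) meets the standard; on (f) the weight is 95 less the opposing 40 gives net 55, which does reach 49, so (f) meets the standard.
  Stage II.1 carried; the burden shifts to the landlord.
At Stage II.2 the landlord must meet any credible evidence (weight is at least 10): on (g) the weight is 0, < 10, so (g) does not meet the standard.
  The landlord does not carry Stage II.2.
So the tenant prevails on this issue.
— Issue III —
Stage III.1 (tenant, the preponderance of the evidence, weight is at least 51): (h) net 91−41=50 < 51 — fails.
  The tenant does not carry Stage III.1.
So the landlord prevails on this issue.
Per-issue: Issue I → landlord; Issue II → tenant; Issue III → landlord. The tenant must prevail on every issue; overall, the landlord prevails.

landlord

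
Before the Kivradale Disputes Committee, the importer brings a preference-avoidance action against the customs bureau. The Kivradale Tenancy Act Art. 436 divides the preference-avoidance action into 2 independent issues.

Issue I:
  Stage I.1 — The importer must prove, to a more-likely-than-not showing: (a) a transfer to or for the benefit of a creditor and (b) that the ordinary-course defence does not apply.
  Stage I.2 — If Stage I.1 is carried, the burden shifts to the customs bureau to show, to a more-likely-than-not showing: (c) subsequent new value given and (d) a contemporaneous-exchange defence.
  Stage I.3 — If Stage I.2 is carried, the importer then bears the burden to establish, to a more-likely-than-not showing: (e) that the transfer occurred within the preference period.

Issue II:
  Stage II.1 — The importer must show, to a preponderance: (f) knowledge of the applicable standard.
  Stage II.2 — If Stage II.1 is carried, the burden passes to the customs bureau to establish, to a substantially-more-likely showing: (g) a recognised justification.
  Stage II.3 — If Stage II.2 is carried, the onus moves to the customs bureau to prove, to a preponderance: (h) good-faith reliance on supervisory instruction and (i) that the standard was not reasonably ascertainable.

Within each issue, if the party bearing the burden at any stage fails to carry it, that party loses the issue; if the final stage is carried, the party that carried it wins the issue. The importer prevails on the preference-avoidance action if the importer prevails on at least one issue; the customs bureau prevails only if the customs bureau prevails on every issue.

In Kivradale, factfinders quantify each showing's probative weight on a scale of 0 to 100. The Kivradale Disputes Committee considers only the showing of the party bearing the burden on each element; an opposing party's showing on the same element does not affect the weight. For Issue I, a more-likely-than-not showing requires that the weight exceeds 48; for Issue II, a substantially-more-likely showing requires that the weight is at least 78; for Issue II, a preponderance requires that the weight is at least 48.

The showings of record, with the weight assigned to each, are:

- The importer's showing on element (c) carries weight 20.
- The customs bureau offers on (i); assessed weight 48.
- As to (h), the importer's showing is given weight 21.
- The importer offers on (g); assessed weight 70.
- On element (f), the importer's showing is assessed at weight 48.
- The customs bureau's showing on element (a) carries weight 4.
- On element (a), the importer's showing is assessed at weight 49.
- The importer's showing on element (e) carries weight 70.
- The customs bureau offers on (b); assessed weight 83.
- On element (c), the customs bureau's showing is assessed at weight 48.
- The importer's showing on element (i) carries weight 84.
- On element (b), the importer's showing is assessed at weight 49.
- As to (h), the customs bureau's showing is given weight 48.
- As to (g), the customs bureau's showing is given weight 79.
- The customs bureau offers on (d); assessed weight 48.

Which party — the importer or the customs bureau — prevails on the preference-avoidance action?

— Issue I —
At Stage I.1 the importer must meet a more-likely-than-not showing (weight exceeds 48): on (a) the weight is 49 (the customs bureau's 4 is given no effect), which does exceed 48, so (a) meets the standard; on (b) the weight is 49 (the customs bureau's 83 is given no effect), > 48, so (b) meets the standard.
  Stage I.1 is satisfied; the onus moves to the customs bureau.
At Stage I.2 the customs bureau must meet a more-likely-than-not showing (weight exceeds 48): on (c) the weight is 48 (the importer's 20 is given no effect), ≤ 48, so (c) does not meet the standard; on (d) the weight is 48, which does not exceed 48, so (d) does not meet the standard.
  Stage I.2 not carried; the customs bureau fails its burden.
The analysis ends at Stage I.2; the importer prevails on this issue.
— Issue II —
Stage II.1 (importer, a preponderance, weight is at least 48): (f) 48 ≥ 48 — meets.
  The importer carries Stage II.1; the customs bureau now bears the burden.
Stage II.2 (customs bureau, a substantially-more-likely showing, weight is at least 78): (g) 79 (importer's 70 disregarded) ≥ 78 — meets.
  Stage II.2 is satisfied; the customs bureau continues to bear the burden.
Stage II.3 (customs bureau, a preponderance, weight is at least 48): (h) 48 (importer's 21 disregarded) ≥ 48 — meets; (i) 48 (importer's 84 disregarded) ≥ 48 — meets.
  Stage II.3 carried; the final stage is satisfied.
All stages carried — the customs bureau prevails on this issue.
Per-issue: Issue I → importer; Issue II → customs bureau. The importer must prevail on at least one issue; overall, the importer prevails.

importer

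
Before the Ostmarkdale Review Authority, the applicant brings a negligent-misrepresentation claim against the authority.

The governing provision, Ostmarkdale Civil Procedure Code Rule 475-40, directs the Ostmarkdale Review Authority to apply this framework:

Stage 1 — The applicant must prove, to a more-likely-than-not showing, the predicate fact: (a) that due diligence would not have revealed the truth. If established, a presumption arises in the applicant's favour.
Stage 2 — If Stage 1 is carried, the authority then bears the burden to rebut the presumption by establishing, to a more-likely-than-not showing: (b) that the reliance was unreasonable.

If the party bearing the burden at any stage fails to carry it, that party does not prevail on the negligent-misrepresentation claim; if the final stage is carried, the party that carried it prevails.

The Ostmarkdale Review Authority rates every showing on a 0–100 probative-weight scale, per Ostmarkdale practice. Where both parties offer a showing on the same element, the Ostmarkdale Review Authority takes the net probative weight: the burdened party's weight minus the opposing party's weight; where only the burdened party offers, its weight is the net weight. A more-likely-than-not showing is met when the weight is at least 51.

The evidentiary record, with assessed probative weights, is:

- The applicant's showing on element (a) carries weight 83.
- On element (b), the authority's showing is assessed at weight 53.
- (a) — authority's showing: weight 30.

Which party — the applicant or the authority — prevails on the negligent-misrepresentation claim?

authority

Stage 1 (applicant, a more-likely-than-not showing, weight is at least 51): (a) net 83−30=53 ≥ 51 — meets.
  All elements met. The burden passes to the authority.
Stage 2 (authority, a more-likely-than-not showing, weight is at least 51): (b) 53 ≥ 51 — meets.
  Stage 2 carried; the final stage is satisfied.
With every stage satisfied, the authority prevails.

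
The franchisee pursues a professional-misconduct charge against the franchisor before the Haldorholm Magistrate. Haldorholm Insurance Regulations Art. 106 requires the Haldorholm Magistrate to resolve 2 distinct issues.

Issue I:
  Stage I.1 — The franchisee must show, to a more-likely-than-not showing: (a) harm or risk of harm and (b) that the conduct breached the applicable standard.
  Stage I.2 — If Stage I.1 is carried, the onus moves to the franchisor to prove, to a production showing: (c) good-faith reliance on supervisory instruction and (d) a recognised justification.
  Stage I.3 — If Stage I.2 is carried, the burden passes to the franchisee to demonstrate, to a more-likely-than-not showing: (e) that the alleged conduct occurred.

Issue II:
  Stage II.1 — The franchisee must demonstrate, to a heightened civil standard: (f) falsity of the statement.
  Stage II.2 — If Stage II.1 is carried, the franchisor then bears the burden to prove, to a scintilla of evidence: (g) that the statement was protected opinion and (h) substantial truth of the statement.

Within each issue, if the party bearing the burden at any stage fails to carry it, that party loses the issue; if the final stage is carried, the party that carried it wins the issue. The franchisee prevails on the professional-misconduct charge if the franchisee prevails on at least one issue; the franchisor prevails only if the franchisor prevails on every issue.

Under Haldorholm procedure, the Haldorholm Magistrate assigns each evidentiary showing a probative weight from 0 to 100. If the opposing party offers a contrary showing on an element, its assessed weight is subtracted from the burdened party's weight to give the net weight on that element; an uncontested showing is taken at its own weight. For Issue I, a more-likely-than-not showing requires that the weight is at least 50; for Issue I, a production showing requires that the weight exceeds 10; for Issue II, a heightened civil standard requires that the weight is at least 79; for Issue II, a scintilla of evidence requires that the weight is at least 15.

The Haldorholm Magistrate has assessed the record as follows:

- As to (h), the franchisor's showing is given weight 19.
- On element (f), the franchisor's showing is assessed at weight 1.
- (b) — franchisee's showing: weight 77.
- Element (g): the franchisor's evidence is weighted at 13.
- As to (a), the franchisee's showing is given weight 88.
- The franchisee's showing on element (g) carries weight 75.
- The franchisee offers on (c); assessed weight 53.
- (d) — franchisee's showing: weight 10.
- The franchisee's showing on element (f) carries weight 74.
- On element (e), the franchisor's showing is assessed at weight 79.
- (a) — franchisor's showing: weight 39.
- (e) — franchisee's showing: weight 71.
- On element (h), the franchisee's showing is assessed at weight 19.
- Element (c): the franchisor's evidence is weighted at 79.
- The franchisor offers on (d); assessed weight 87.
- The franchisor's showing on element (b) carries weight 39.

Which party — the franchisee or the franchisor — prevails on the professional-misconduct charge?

— Issue I —
Stage I.1 (franchisee, a more-likely-than-not showing, weight is at least 50): (a) net 88−39=49 < 50 — fails; (b) net 77−39=38 < 50 — fails.
  Stage I.1 not carried; the franchisee fails its burden.
So the franchisor prevails on this issue.
— Issue II —
Stage II.1 — burden on franchisee; standard: a heightened civil standard (weight is at least 79).
    (f): 74 − 1 = 73 < 79 [not met]
  Not every element is met, so the franchisee fails to carry Stage II.1.
The analysis ends at Stage II.1; the franchisor prevails on this issue.
Per-issue: Issue I → franchisor; Issue II → franchisor. The franchisee must prevail on at least one issue; overall, the franchisor prevails.

franchisor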